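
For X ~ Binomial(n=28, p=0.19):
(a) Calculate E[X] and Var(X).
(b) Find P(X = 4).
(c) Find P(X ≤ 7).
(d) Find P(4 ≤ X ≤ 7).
(a) E[X] = 5.3200, Var(X) = 4.3092
(b) P(X = 4) = 0.169777
(c) P(X ≤ 7) = 0.853030
(d) P(4 ≤ X ≤ 7) = 0.659531

We have X ~ Binomial(n=28, p=0.19).

(a) Moments:
E[X] = 5.3200
Var(X) = 4.3092
σ = √Var(X) = 2.0759

(b) Point probability using PMF:
P(X = 4) = 0.169777

(c) Cumulative probability using CDF:
P(X ≤ 7) = F(7) = 0.853030

(d) Range probability:
P(4 ≤ X ≤ 7) = P(X ≤ 7) - P(X ≤ 3)
                   = F(7) - F(3)
                   = 0.853030 - 0.193499
                   = 0.659531

This means approximately 66.0% of outcomes fall in the interval [4, 7].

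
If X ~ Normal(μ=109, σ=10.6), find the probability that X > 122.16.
0.107209

We have X ~ Normal(μ=109, σ=10.6).

P(X > 122.16) = 1 - P(X ≤ 122.16)
                = 1 - F(122.16)
                = 1 - 0.892791
                = 0.107209

So there's approximately a 10.7% chance that X exceeds 122.16.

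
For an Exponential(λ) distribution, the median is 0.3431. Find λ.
λ = 2.0202

For X ~ Exponential(λ), the CDF is F(x) = 1 - e^(-λx).
The median m satisfies F(m) = 0.5:
1 - e^(-λm) = 0.5
e^(-λm) = 0.5
λm = ln(2)
m = ln(2) / λ

Given m = 0.3431:
λ = ln(2) / 0.3431 = 0.693147 / 0.3431 = 2.0202

Verification: ln(2) / 2.0202 = 0.3431 ✓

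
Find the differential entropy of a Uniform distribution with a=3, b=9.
1.7918 nats

We have X ~ Uniform(a=3, b=9).

The differential entropy measures the uncertainty or information content of the distribution.

For a Uniform distribution with a=3, b=9:
h(X) = 1.7918 nats

(In bits, this would be 2.5850 bits.)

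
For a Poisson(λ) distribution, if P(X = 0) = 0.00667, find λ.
λ = 5.0101

For a Poisson(λ) distribution, the PMF at 0 is:
P(X = 0) = λ^0 e^(-λ) / 0! = e^(-λ)

Given P(X = 0) = 0.00667:
e^(-λ) = 0.00667
-λ = ln(0.00667)
λ = -ln(0.00667) = 5.0101

Verification: e^(-5.0101) = 0.00667 ✓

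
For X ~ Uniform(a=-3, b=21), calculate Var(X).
48.0000

We have X ~ Uniform(a=-3, b=21).

For a Uniform distribution with a=-3, b=21:
Var(X) = 48.0000

The variance measures the spread of the distribution around the mean.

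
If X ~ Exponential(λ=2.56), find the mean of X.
0.3906

We have X ~ Exponential(λ=2.56).

For an Exponential distribution with λ=2.56:
E[X] = 0.3906

This is the expected (average) value of X.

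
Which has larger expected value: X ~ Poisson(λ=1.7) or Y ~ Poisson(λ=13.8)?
Y has larger mean (13.8000 > 1.7000)

Compute the expected value for each distribution:

X ~ Poisson(λ=1.7):
E[X] = 1.7000

Y ~ Poisson(λ=13.8):
E[Y] = 13.8000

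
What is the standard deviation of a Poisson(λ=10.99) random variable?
3.3151

We have X ~ Poisson(λ=10.99).

For a Poisson distribution with λ=10.99:
σ = √Var(X) = 3.3151

The standard deviation is the square root of the variance.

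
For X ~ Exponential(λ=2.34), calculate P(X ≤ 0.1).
0.208638

We have X ~ Exponential(λ=2.34).

The CDF gives us P(X ≤ k).

Using the CDF:
P(X ≤ 0.1) = 0.208638

This means there's approximately a 20.9% chance that X is at most 0.1.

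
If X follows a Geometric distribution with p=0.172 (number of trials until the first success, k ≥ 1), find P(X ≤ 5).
0.610819

We have X ~ Geometric(p=0.172) (number of trials until the first success, k ≥ 1).

The CDF gives us P(X ≤ k).

Using the CDF:
P(X ≤ 5) = 0.610819

This means there's approximately a 61.1% chance that X is at most 5.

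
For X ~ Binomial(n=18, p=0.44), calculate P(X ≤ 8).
0.611458

We have X ~ Binomial(n=18, p=0.44).

The CDF gives us P(X ≤ k).

Using the CDF:
P(X ≤ 8) = 0.611458

This means there's approximately a 61.1% chance that X is at most 8.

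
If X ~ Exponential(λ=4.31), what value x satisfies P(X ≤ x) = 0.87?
0.4734

We have X ~ Exponential(λ=4.31).

We want to find x such that P(X ≤ x) = 0.87.

This is the 87th percentile, which means 87% of values fall below this point.

Using the inverse CDF (quantile function):
x = F⁻¹(0.87) = 0.4734

Verification: P(X ≤ 0.4734) = 0.87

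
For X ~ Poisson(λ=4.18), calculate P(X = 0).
0.015299

We have X ~ Poisson(λ=4.18).

For a Poisson distribution, the PMF gives us the probability of each outcome.

Using the PMF formula:
P(X = 0) = 0.015299

Rounded to 4 decimal places: 0.0153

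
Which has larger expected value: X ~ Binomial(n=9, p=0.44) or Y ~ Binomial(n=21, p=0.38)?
Y has larger mean (7.9800 > 3.9600)

Compute the expected value for each distribution:

X ~ Binomial(n=9, p=0.44):
E[X] = 3.9600

Y ~ Binomial(n=21, p=0.38):
E[Y] = 7.9800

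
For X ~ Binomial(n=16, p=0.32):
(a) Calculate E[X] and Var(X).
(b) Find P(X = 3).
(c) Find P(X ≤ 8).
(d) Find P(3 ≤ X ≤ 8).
(a) E[X] = 5.1200, Var(X) = 3.4816
(b) P(X = 3) = 0.121970
(c) P(X ≤ 8) = 0.961217
(d) P(3 ≤ X ≤ 8) = 0.887850

We have X ~ Binomial(n=16, p=0.32).

(a) Moments:
E[X] = 5.1200
Var(X) = 3.4816
σ = √Var(X) = 1.8659

(b) Point probability using PMF:
P(X = 3) = 0.121970

(c) Cumulative probability using CDF:
P(X ≤ 8) = F(8) = 0.961217

(d) Range probability:
P(3 ≤ X ≤ 8) = P(X ≤ 8) - P(X ≤ 2)
                   = F(8) - F(2)
                   = 0.961217 - 0.073366
                   = 0.887850

This means approximately 88.8% of outcomes fall in the interval [3, 8].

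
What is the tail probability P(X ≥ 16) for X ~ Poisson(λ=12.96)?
0.232865

We have X ~ Poisson(λ=12.96).

For discrete distributions, P(X ≥ 16) = 1 - P(X ≤ 15).

P(X ≤ 15) = 0.767135
P(X ≥ 16) = 1 - 0.767135 = 0.232865

So there's approximately a 23.3% chance that X is at least 16.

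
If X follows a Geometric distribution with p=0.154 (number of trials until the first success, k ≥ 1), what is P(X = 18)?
0.008971

We have X ~ Geometric(p=0.154) (number of trials until the first success, k ≥ 1).

For a Geometric distribution, the PMF gives us the probability of each outcome.

Using the PMF formula:
P(X = 18) = 0.008971

Rounded to 4 decimal places: 0.0090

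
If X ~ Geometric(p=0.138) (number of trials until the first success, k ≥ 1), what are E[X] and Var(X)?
E[X] = 7.2464, Var(X) = 45.2636

We have X ~ Geometric(p=0.138) (number of trials until the first success, k ≥ 1).

For a Geometric distribution with p=0.138 (number of trials until the first success, k ≥ 1):

Expected value:
E[X] = 7.2464

Variance:
Var(X) = 45.2636

Standard deviation:
σ = √Var(X) = 6.7278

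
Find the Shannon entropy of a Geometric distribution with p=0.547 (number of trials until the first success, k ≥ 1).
1.2591 nats

We have X ~ Geometric(p=0.547) (number of trials until the first success, k ≥ 1).

The Shannon entropy measures the uncertainty or information content of the distribution.

For a Geometric distribution with p=0.547 (number of trials until the first success, k ≥ 1):
H(X) = 1.2591 nats

(In bits, this would be 1.8165 bits.)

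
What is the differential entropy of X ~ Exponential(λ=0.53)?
1.6349 nats

We have X ~ Exponential(λ=0.53).

The differential entropy measures the uncertainty or information content of the distribution.

For an Exponential distribution with λ=0.53:
h(X) = 1.6349 nats

(In bits, this would be 2.3586 bits.)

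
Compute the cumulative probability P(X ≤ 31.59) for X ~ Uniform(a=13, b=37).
0.774583

We have X ~ Uniform(a=13, b=37).

The CDF gives us P(X ≤ k).

Using the CDF:
P(X ≤ 31.59) = 0.774583

This means there's approximately a 77.5% chance that X is at most 31.59.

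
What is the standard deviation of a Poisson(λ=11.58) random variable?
3.4029

We have X ~ Poisson(λ=11.58).

For a Poisson distribution with λ=11.58:
σ = √Var(X) = 3.4029

The standard deviation is the square root of the variance.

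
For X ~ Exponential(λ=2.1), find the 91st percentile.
1.1466

We have X ~ Exponential(λ=2.1).

We want to find x such that P(X ≤ x) = 0.91.

This is the 91st percentile, which means 91% of values fall below this point.

Using the inverse CDF (quantile function):
x = F⁻¹(0.91) = 1.1466

Verification: P(X ≤ 1.1466) = 0.91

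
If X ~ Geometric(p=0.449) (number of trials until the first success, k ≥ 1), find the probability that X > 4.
0.092174

We have X ~ Geometric(p=0.449) (number of trials until the first success, k ≥ 1).

P(X > 4) = 1 - P(X ≤ 4)
                = 1 - F(4)
                = 1 - 0.907826
                = 0.092174

So there's approximately a 9.2% chance that X exceeds 4.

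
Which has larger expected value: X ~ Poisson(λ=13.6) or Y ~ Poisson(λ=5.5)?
X has larger mean (13.6000 > 5.5000)

Compute the expected value for each distribution:

X ~ Poisson(λ=13.6):
E[X] = 13.6000

Y ~ Poisson(λ=5.5):
E[Y] = 5.5000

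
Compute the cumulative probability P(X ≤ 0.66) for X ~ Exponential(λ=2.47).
0.804110

We have X ~ Exponential(λ=2.47).

The CDF gives us P(X ≤ k).

Using the CDF:
P(X ≤ 0.66) = 0.804110

This means there's approximately a 80.4% chance that X is at most 0.66.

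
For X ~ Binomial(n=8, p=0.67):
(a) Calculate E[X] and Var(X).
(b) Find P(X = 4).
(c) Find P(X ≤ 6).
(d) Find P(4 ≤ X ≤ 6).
(a) E[X] = 5.3600, Var(X) = 1.7688
(b) P(X = 4) = 0.167283
(c) P(X ≤ 6) = 0.799390
(d) P(4 ≤ X ≤ 6) = 0.714818

We have X ~ Binomial(n=8, p=0.67).

(a) Moments:
E[X] = 5.3600
Var(X) = 1.7688
σ = √Var(X) = 1.3300

(b) Point probability using PMF:
P(X = 4) = 0.167283

(c) Cumulative probability using CDF:
P(X ≤ 6) = F(6) = 0.799390

(d) Range probability:
P(4 ≤ X ≤ 6) = P(X ≤ 6) - P(X ≤ 3)
                   = F(6) - F(3)
                   = 0.799390 - 0.084572
                   = 0.714818

This means approximately 71.5% of outcomes fall in the interval [4, 6].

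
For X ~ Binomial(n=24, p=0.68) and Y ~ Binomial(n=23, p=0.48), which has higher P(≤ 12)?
Y has higher probability (P(Y ≤ 12) = 0.7289 > P(X ≤ 12) = 0.0507)

Compute P(≤ 12) for each distribution:

X ~ Binomial(n=24, p=0.68):
P(X ≤ 12) = 0.0507

Y ~ Binomial(n=23, p=0.48):
P(Y ≤ 12) = 0.7289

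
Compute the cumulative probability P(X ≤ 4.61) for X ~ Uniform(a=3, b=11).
0.201250

We have X ~ Uniform(a=3, b=11).

The CDF gives us P(X ≤ k).

Using the CDF:
P(X ≤ 4.61) = 0.201250

This means there's approximately a 20.1% chance that X is at most 4.61.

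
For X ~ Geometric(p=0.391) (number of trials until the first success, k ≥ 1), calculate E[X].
2.5575

We have X ~ Geometric(p=0.391) (number of trials until the first success, k ≥ 1).

For a Geometric distribution with p=0.391 (number of trials until the first success, k ≥ 1):
E[X] = 2.5575

This is the expected (average) value of X.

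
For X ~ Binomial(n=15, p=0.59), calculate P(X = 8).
0.184014

We have X ~ Binomial(n=15, p=0.59).

For a Binomial distribution, the PMF gives us the probability of each outcome.

Using the PMF formula:
P(X = 8) = 0.184014

Rounded to 4 decimal places: 0.1840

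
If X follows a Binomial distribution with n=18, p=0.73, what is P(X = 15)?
0.143095

We have X ~ Binomial(n=18, p=0.73).

For a Binomial distribution, the PMF gives us the probability of each outcome.

Using the PMF formula:
P(X = 15) = 0.143095

Rounded to 4 decimal places: 0.1431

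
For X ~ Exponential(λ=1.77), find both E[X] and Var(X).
E[X] = 0.5650, Var(X) = 0.3192

We have X ~ Exponential(λ=1.77).

For an Exponential distribution with λ=1.77:

Expected value:
E[X] = 0.5650

Variance:
Var(X) = 0.3192

Standard deviation:
σ = √Var(X) = 0.5650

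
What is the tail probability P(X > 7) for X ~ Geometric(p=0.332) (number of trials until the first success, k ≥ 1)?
0.059352

We have X ~ Geometric(p=0.332) (number of trials until the first success, k ≥ 1).

P(X > 7) = 1 - P(X ≤ 7)
                = 1 - F(7)
                = 1 - 0.940648
                = 0.059352

So there's approximately a 5.9% chance that X exceeds 7.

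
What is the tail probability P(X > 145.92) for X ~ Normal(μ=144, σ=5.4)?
0.361087

We have X ~ Normal(μ=144, σ=5.4).

P(X > 145.92) = 1 - P(X ≤ 145.92)
                = 1 - F(145.92)
                = 1 - 0.638913
                = 0.361087

So there's approximately a 36.1% chance that X exceeds 145.92.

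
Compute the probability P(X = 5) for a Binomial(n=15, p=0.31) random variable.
0.210307

We have X ~ Binomial(n=15, p=0.31).

For a Binomial distribution, the PMF gives us the probability of each outcome.

Using the PMF formula:
P(X = 5) = 0.210307

Rounded to 4 decimal places: 0.2103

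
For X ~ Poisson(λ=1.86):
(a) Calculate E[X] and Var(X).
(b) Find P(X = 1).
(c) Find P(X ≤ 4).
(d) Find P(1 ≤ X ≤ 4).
(a) E[X] = 1.8600, Var(X) = 1.8600
(b) P(X = 1) = 0.289551
(c) P(X ≤ 4) = 0.959096
(d) P(1 ≤ X ≤ 4) = 0.803423

We have X ~ Poisson(λ=1.86).

(a) Moments:
E[X] = 1.8600
Var(X) = 1.8600
σ = √Var(X) = 1.3638

(b) Point probability using PMF:
P(X = 1) = 0.289551

(c) Cumulative probability using CDF:
P(X ≤ 4) = F(4) = 0.959096

(d) Range probability:
P(1 ≤ X ≤ 4) = P(X ≤ 4) - P(X ≤ 0)
                   = F(4) - F(0)
                   = 0.959096 - 0.155673
                   = 0.803423

This means approximately 80.3% of outcomes fall in the interval [1, 4].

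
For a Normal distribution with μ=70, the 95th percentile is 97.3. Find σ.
σ = 16.5972

For X ~ Normal(μ, σ), the p-th percentile satisfies x = μ + z_p × σ,
where z_p = Φ⁻¹(p) is the standard normal quantile.

Step 1: z_{0.95} = Φ⁻¹(0.95) = 1.6449

Step 2: Solve for σ:
97.3 = 70 + 1.6449 × σ
σ = (97.3 - 70) / 1.6449
σ = 27.30 / 1.6449
σ = 16.5972

Verification: μ + z × σ = 70 + 1.6449 × 16.5972 = 97.30 ✓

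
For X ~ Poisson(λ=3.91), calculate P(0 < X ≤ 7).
0.934005

We have X ~ Poisson(λ=3.91).

To find P(0 < X ≤ 7), we use:
P(0 < X ≤ 7) = P(X ≤ 7) - P(X ≤ 0)
                 = F(7) - F(0)
                 = 0.954045 - 0.020041
                 = 0.934005

So there's approximately a 93.4% chance that X falls in this range.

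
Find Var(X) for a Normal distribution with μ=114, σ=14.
196.0000

We have X ~ Normal(μ=114, σ=14).

For a Normal distribution with μ=114, σ=14:
Var(X) = 196.0000

The variance measures the spread of the distribution around the mean.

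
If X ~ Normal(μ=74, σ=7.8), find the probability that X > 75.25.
0.436340

We have X ~ Normal(μ=74, σ=7.8).

P(X > 75.25) = 1 - P(X ≤ 75.25)
                = 1 - F(75.25)
                = 1 - 0.563660
                = 0.436340

So there's approximately a 43.6% chance that X exceeds 75.25.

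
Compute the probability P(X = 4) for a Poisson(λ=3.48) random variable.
0.188261

We have X ~ Poisson(λ=3.48).

For a Poisson distribution, the PMF gives us the probability of each outcome.

Using the PMF formula:
P(X = 4) = 0.188261

Rounded to 4 decimal places: 0.1883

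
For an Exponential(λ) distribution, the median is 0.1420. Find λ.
λ = 4.8813

For X ~ Exponential(λ), the CDF is F(x) = 1 - e^(-λx).
The median m satisfies F(m) = 0.5:
1 - e^(-λm) = 0.5
e^(-λm) = 0.5
λm = ln(2)
m = ln(2) / λ

Given m = 0.1420:
λ = ln(2) / 0.1420 = 0.693147 / 0.1420 = 4.8813

Verification: ln(2) / 4.8813 = 0.1420 ✓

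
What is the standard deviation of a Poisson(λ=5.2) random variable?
2.2804

We have X ~ Poisson(λ=5.2).

For a Poisson distribution with λ=5.2:
σ = √Var(X) = 2.2804

The standard deviation is the square root of the variance.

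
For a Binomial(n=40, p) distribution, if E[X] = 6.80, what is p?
p = 0.17

For a Binomial(n, p) distribution:
E[X] = n × p

Given n = 40 and E[X] = 6.80:
6.80 = 40 × p
p = 6.80 / 40 = 0.17

Verification: Binomial(40, 0.17) has E[X] = 6.80 ✓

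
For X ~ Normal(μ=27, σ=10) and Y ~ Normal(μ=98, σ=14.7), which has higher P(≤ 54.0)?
X has higher probability (P(X ≤ 54.0) = 0.9965 > P(Y ≤ 54.0) = 0.0014)

Compute P(≤ 54.0) for each distribution:

X ~ Normal(μ=27, σ=10):
P(X ≤ 54.0) = 0.9965

Y ~ Normal(μ=98, σ=14.7):
P(Y ≤ 54.0) = 0.0014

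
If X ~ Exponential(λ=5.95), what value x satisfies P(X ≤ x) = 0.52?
0.1234

We have X ~ Exponential(λ=5.95).

We want to find x such that P(X ≤ x) = 0.52.

This is the 52nd percentile, which means 52% of values fall below this point.

Using the inverse CDF (quantile function):
x = F⁻¹(0.52) = 0.1234

Verification: P(X ≤ 0.1234) = 0.52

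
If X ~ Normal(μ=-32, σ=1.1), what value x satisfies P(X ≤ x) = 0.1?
-33.4097

We have X ~ Normal(μ=-32, σ=1.1).

We want to find x such that P(X ≤ x) = 0.1.

This is the 10th percentile, which means 10% of values fall below this point.

Using the inverse CDF (quantile function):
x = F⁻¹(0.1) = -33.4097

Verification: P(X ≤ -33.4097) = 0.1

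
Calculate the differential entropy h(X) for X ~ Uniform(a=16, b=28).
2.4849 nats

We have X ~ Uniform(a=16, b=28).

The differential entropy measures the uncertainty or information content of the distribution.

For a Uniform distribution with a=16, b=28:
h(X) = 2.4849 nats

(In bits, this would be 3.5850 bits.)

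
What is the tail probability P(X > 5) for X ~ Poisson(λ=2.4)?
0.035673

We have X ~ Poisson(λ=2.4).

P(X > 5) = 1 - P(X ≤ 5)
                = 1 - F(5)
                = 1 - 0.964327
                = 0.035673

So there's approximately a 3.6% chance that X exceeds 5.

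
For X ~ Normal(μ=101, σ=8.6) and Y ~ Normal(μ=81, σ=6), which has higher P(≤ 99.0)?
Y has higher probability (P(Y ≤ 99.0) = 0.9987 > P(X ≤ 99.0) = 0.4081)

Compute P(≤ 99.0) for each distribution:

X ~ Normal(μ=101, σ=8.6):
P(X ≤ 99.0) = 0.4081

Y ~ Normal(μ=81, σ=6):
P(Y ≤ 99.0) = 0.9987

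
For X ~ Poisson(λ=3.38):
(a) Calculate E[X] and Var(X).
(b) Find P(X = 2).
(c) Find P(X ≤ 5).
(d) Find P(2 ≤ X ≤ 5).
(a) E[X] = 3.3800, Var(X) = 3.3800
(b) P(X = 2) = 0.194486
(c) P(X ≤ 5) = 0.873058
(d) P(2 ≤ X ≤ 5) = 0.723930

We have X ~ Poisson(λ=3.38).

(a) Moments:
E[X] = 3.3800
Var(X) = 3.3800
σ = √Var(X) = 1.8385

(b) Point probability using PMF:
P(X = 2) = 0.194486

(c) Cumulative probability using CDF:
P(X ≤ 5) = F(5) = 0.873058

(d) Range probability:
P(2 ≤ X ≤ 5) = P(X ≤ 5) - P(X ≤ 1)
                   = F(5) - F(1)
                   = 0.873058 - 0.149128
                   = 0.723930

This means approximately 72.4% of outcomes fall in the interval [2, 5].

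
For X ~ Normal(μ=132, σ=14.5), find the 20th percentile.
119.7965

We have X ~ Normal(μ=132, σ=14.5).

We want to find x such that P(X ≤ x) = 0.2.

This is the 20th percentile, which means 20% of values fall below this point.

Using the inverse CDF (quantile function):
x = F⁻¹(0.2) = 119.7965

Verification: P(X ≤ 119.7965) = 0.2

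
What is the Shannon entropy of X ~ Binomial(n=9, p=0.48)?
1.8220 nats

We have X ~ Binomial(n=9, p=0.48).

The Shannon entropy measures the uncertainty or information content of the distribution.

For a Binomial distribution with n=9, p=0.48:
H(X) = 1.8220 nats

(In bits, this would be 2.6286 bits.)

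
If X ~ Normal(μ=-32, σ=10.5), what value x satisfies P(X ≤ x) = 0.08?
-46.7533

We have X ~ Normal(μ=-32, σ=10.5).

We want to find x such that P(X ≤ x) = 0.08.

This is the 8th percentile, which means 8% of values fall below this point.

Using the inverse CDF (quantile function):
x = F⁻¹(0.08) = -46.7533

Verification: P(X ≤ -46.7533) = 0.08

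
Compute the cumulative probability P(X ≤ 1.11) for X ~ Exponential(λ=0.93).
0.643813

We have X ~ Exponential(λ=0.93).

The CDF gives us P(X ≤ k).

Using the CDF:
P(X ≤ 1.11) = 0.643813

This means there's approximately a 64.4% chance that X is at most 1.11.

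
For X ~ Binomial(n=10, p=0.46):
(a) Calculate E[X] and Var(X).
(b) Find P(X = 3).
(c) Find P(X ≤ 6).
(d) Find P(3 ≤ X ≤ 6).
(a) E[X] = 4.6000, Var(X) = 2.4840
(b) P(X = 3) = 0.156391
(c) P(X ≤ 6) = 0.885939
(d) P(3 ≤ X ≤ 6) = 0.797025

We have X ~ Binomial(n=10, p=0.46).

(a) Moments:
E[X] = 4.6000
Var(X) = 2.4840
σ = √Var(X) = 1.5761

(b) Point probability using PMF:
P(X = 3) = 0.156391

(c) Cumulative probability using CDF:
P(X ≤ 6) = F(6) = 0.885939

(d) Range probability:
P(3 ≤ X ≤ 6) = P(X ≤ 6) - P(X ≤ 2)
                   = F(6) - F(2)
                   = 0.885939 - 0.088914
                   = 0.797025

This means approximately 79.7% of outcomes fall in the interval [3, 6].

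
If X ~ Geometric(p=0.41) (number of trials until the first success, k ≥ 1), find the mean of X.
2.4390

We have X ~ Geometric(p=0.41) (number of trials until the first success, k ≥ 1).

For a Geometric distribution with p=0.41 (number of trials until the first success, k ≥ 1):
E[X] = 2.4390

This is the expected (average) value of X.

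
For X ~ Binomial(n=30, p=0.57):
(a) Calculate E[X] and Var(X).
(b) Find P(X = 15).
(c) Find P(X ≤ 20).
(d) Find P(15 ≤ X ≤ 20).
(a) E[X] = 17.1000, Var(X) = 7.3530
(b) P(X = 15) = 0.107352
(c) P(X ≤ 20) = 0.896354
(d) P(15 ≤ X ≤ 20) = 0.727663

We have X ~ Binomial(n=30, p=0.57).

(a) Moments:
E[X] = 17.1000
Var(X) = 7.3530
σ = √Var(X) = 2.7116

(b) Point probability using PMF:
P(X = 15) = 0.107352

(c) Cumulative probability using CDF:
P(X ≤ 20) = F(20) = 0.896354

(d) Range probability:
P(15 ≤ X ≤ 20) = P(X ≤ 20) - P(X ≤ 14)
                   = F(20) - F(14)
                   = 0.896354 - 0.168690
                   = 0.727663

This means approximately 72.8% of outcomes fall in the interval [15, 20].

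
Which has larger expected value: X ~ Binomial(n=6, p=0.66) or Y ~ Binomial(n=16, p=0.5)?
Y has larger mean (8.0000 > 3.9600)

Compute the expected value for each distribution:

X ~ Binomial(n=6, p=0.66):
E[X] = 3.9600

Y ~ Binomial(n=16, p=0.5):
E[Y] = 8.0000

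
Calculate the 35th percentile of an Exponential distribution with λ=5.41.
0.0796

We have X ~ Exponential(λ=5.41).

We want to find x such that P(X ≤ x) = 0.35.

This is the 35th percentile, which means 35% of values fall below this point.

Using the inverse CDF (quantile function):
x = F⁻¹(0.35) = 0.0796

Verification: P(X ≤ 0.0796) = 0.35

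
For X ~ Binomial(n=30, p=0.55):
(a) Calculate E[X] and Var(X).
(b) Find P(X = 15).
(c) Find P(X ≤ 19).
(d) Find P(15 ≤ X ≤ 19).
(a) E[X] = 16.5000, Var(X) = 7.4250
(b) P(X = 15) = 0.124248
(c) P(X ≤ 19) = 0.864955
(d) P(15 ≤ X ≤ 19) = 0.634047

We have X ~ Binomial(n=30, p=0.55).

(a) Moments:
E[X] = 16.5000
Var(X) = 7.4250
σ = √Var(X) = 2.7249

(b) Point probability using PMF:
P(X = 15) = 0.124248

(c) Cumulative probability using CDF:
P(X ≤ 19) = F(19) = 0.864955

(d) Range probability:
P(15 ≤ X ≤ 19) = P(X ≤ 19) - P(X ≤ 14)
                   = F(19) - F(14)
                   = 0.864955 - 0.230909
                   = 0.634047

This means approximately 63.4% of outcomes fall in the interval [15, 19].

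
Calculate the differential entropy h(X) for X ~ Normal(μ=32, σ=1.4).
1.7554 nats

We have X ~ Normal(μ=32, σ=1.4).

The differential entropy measures the uncertainty or information content of the distribution.

For a Normal distribution with μ=32, σ=1.4:
h(X) = 1.7554 nats

(In bits, this would be 2.5325 bits.)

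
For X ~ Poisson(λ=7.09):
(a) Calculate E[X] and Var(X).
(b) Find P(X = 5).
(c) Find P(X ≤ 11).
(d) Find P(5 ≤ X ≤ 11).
(a) E[X] = 7.0900, Var(X) = 7.0900
(b) P(X = 5) = 0.124423
(c) P(X ≤ 11) = 0.942480
(d) P(5 ≤ X ≤ 11) = 0.777541

We have X ~ Poisson(λ=7.09).

(a) Moments:
E[X] = 7.0900
Var(X) = 7.0900
σ = √Var(X) = 2.6627

(b) Point probability using PMF:
P(X = 5) = 0.124423

(c) Cumulative probability using CDF:
P(X ≤ 11) = F(11) = 0.942480

(d) Range probability:
P(5 ≤ X ≤ 11) = P(X ≤ 11) - P(X ≤ 4)
                   = F(11) - F(4)
                   = 0.942480 - 0.164938
                   = 0.777541

This means approximately 77.8% of outcomes fall in the interval [5, 11].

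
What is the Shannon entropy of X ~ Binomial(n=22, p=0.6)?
2.2500 nats

We have X ~ Binomial(n=22, p=0.6).

The Shannon entropy measures the uncertainty or information content of the distribution.

For a Binomial distribution with n=22, p=0.6:
H(X) = 2.2500 nats

(In bits, this would be 3.2461 bits.)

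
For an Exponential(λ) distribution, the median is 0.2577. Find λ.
λ = 2.6897

For X ~ Exponential(λ), the CDF is F(x) = 1 - e^(-λx).
The median m satisfies F(m) = 0.5:
1 - e^(-λm) = 0.5
e^(-λm) = 0.5
λm = ln(2)
m = ln(2) / λ

Given m = 0.2577:
λ = ln(2) / 0.2577 = 0.693147 / 0.2577 = 2.6897

Verification: ln(2) / 2.6897 = 0.2577 ✓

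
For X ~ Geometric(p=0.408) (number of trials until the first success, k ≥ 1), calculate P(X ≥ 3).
0.350464

We have X ~ Geometric(p=0.408) (number of trials until the first success, k ≥ 1).

For discrete distributions, P(X ≥ 3) = 1 - P(X ≤ 2).

P(X ≤ 2) = 0.649536
P(X ≥ 3) = 1 - 0.649536 = 0.350464

So there's approximately a 35.0% chance that X is at least 3.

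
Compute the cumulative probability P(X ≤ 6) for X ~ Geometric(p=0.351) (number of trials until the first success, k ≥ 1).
0.925275

We have X ~ Geometric(p=0.351) (number of trials until the first success, k ≥ 1).

The CDF gives us P(X ≤ k).

Using the CDF:
P(X ≤ 6) = 0.925275

This means there's approximately a 92.5% chance that X is at most 6.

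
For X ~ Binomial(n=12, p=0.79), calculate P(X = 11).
0.188494

We have X ~ Binomial(n=12, p=0.79).

For a Binomial distribution, the PMF gives us the probability of each outcome.

Using the PMF formula:
P(X = 11) = 0.188494

Rounded to 4 decimal places: 0.1885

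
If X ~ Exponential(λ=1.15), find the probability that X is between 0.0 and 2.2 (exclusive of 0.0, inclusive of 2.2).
0.920341

We have X ~ Exponential(λ=1.15).

To find P(0.0 < X ≤ 2.2), we use:
P(0.0 < X ≤ 2.2) = P(X ≤ 2.2) - P(X ≤ 0.0)
                 = F(2.2) - F(0.0)
                 = 0.920341 - 0.000000
                 = 0.920341

So there's approximately a 92.0% chance that X falls in this range.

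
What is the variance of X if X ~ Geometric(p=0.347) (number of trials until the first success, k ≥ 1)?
5.4232

We have X ~ Geometric(p=0.347) (number of trials until the first success, k ≥ 1).

For a Geometric distribution with p=0.347 (number of trials until the first success, k ≥ 1):
Var(X) = 5.4232

The variance measures the spread of the distribution around the mean.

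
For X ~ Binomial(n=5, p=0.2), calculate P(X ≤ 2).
0.942080

We have X ~ Binomial(n=5, p=0.2).

The CDF gives us P(X ≤ k).

Using the CDF:
P(X ≤ 2) = 0.942080

This means there's approximately a 94.2% chance that X is at most 2.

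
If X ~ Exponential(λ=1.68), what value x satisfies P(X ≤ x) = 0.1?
0.0627

We have X ~ Exponential(λ=1.68).

We want to find x such that P(X ≤ x) = 0.1.

This is the 10th percentile, which means 10% of values fall below this point.

Using the inverse CDF (quantile function):
x = F⁻¹(0.1) = 0.0627

Verification: P(X ≤ 0.0627) = 0.1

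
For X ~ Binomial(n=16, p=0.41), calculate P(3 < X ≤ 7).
0.631542

We have X ~ Binomial(n=16, p=0.41).

To find P(3 < X ≤ 7), we use:
P(3 < X ≤ 7) = P(X ≤ 7) - P(X ≤ 3)
                 = F(7) - F(3)
                 = 0.687163 - 0.055621
                 = 0.631542

So there's approximately a 63.2% chance that X falls in this range.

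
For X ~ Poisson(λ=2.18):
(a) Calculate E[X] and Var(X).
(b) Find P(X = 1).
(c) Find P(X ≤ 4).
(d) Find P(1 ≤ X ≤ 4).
(a) E[X] = 2.1800, Var(X) = 2.1800
(b) P(X = 1) = 0.246431
(c) P(X ≤ 4) = 0.929649
(d) P(1 ≤ X ≤ 4) = 0.816607

We have X ~ Poisson(λ=2.18).

(a) Moments:
E[X] = 2.1800
Var(X) = 2.1800
σ = √Var(X) = 1.4765

(b) Point probability using PMF:
P(X = 1) = 0.246431

(c) Cumulative probability using CDF:
P(X ≤ 4) = F(4) = 0.929649

(d) Range probability:
P(1 ≤ X ≤ 4) = P(X ≤ 4) - P(X ≤ 0)
                   = F(4) - F(0)
                   = 0.929649 - 0.113042
                   = 0.816607

This means approximately 81.7% of outcomes fall in the interval [1, 4].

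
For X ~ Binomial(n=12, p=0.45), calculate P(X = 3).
0.092326

We have X ~ Binomial(n=12, p=0.45).

For a Binomial distribution, the PMF gives us the probability of each outcome.

Using the PMF formula:
P(X = 3) = 0.092326

Rounded to 4 decimal places: 0.0923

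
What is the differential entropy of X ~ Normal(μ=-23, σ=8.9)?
3.6050 nats

We have X ~ Normal(μ=-23, σ=8.9).

The differential entropy measures the uncertainty or information content of the distribution.

For a Normal distribution with μ=-23, σ=8.9:
h(X) = 3.6050 nats

(In bits, this would be 5.2009 bits.)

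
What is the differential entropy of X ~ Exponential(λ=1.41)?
0.6564 nats

We have X ~ Exponential(λ=1.41).

The differential entropy measures the uncertainty or information content of the distribution.

For an Exponential distribution with λ=1.41:
h(X) = 0.6564 nats

(In bits, this would be 0.9470 bits.)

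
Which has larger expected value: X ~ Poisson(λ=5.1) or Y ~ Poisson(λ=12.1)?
Y has larger mean (12.1000 > 5.1000)

Compute the expected value for each distribution:

X ~ Poisson(λ=5.1):
E[X] = 5.1000

Y ~ Poisson(λ=12.1):
E[Y] = 12.1000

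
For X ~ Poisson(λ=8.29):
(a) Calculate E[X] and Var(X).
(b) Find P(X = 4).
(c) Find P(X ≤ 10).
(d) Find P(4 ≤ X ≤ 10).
(a) E[X] = 8.2900, Var(X) = 8.2900
(b) P(X = 4) = 0.049398
(c) P(X ≤ 10) = 0.786096
(d) P(4 ≤ X ≤ 10) = 0.751304

We have X ~ Poisson(λ=8.29).

(a) Moments:
E[X] = 8.2900
Var(X) = 8.2900
σ = √Var(X) = 2.8792

(b) Point probability using PMF:
P(X = 4) = 0.049398

(c) Cumulative probability using CDF:
P(X ≤ 10) = F(10) = 0.786096

(d) Range probability:
P(4 ≤ X ≤ 10) = P(X ≤ 10) - P(X ≤ 3)
                   = F(10) - F(3)
                   = 0.786096 - 0.034792
                   = 0.751304

This means approximately 75.1% of outcomes fall in the interval [4, 10].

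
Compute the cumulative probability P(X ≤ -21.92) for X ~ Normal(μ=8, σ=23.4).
0.100513

We have X ~ Normal(μ=8, σ=23.4).

The CDF gives us P(X ≤ k).

Using the CDF:
P(X ≤ -21.92) = 0.100513

This means there's approximately a 10.1% chance that X is at most -21.92.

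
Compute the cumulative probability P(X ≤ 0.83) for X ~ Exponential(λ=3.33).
0.936955

We have X ~ Exponential(λ=3.33).

The CDF gives us P(X ≤ k).

Using the CDF:
P(X ≤ 0.83) = 0.936955

This means there's approximately a 93.7% chance that X is at most 0.83.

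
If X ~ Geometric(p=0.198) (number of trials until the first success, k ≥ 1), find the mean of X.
5.0505

We have X ~ Geometric(p=0.198) (number of trials until the first success, k ≥ 1).

For a Geometric distribution with p=0.198 (number of trials until the first success, k ≥ 1):
E[X] = 5.0505

This is the expected (average) value of X.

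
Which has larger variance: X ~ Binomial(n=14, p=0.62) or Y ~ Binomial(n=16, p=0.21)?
X has larger variance (3.2984 > 2.6544)

Compute the variance for each distribution:

X ~ Binomial(n=14, p=0.62):
Var(X) = 3.2984

Y ~ Binomial(n=16, p=0.21):
Var(Y) = 2.6544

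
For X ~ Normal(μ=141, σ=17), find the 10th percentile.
119.2136

We have X ~ Normal(μ=141, σ=17).

We want to find x such that P(X ≤ x) = 0.1.

This is the 10th percentile, which means 10% of values fall below this point.

Using the inverse CDF (quantile function):
x = F⁻¹(0.1) = 119.2136

Verification: P(X ≤ 119.2136) = 0.1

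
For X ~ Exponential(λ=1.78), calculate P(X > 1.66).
0.052089

We have X ~ Exponential(λ=1.78).

P(X > 1.66) = 1 - P(X ≤ 1.66)
                = 1 - F(1.66)
                = 1 - 0.947911
                = 0.052089

So there's approximately a 5.2% chance that X exceeds 1.66.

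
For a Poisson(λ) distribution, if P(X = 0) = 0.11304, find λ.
λ = 2.1800

For a Poisson(λ) distribution, the PMF at 0 is:
P(X = 0) = λ^0 e^(-λ) / 0! = e^(-λ)

Given P(X = 0) = 0.11304:
e^(-λ) = 0.11304
-λ = ln(0.11304)
λ = -ln(0.11304) = 2.1800

Verification: e^(-2.1800) = 0.11304 ✓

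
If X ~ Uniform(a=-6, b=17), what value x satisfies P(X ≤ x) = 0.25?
-0.2500

We have X ~ Uniform(a=-6, b=17).

We want to find x such that P(X ≤ x) = 0.25.

This is the 25th percentile, which means 25% of values fall below this point.

Using the inverse CDF (quantile function):
x = F⁻¹(0.25) = -0.2500

Verification: P(X ≤ -0.2500) = 0.25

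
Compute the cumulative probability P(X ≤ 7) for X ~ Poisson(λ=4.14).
0.940090

We have X ~ Poisson(λ=4.14).

The CDF gives us P(X ≤ k).

Using the CDF:
P(X ≤ 7) = 0.940090

This means there's approximately a 94.0% chance that X is at most 7.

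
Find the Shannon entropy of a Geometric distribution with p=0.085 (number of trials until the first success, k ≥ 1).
3.4213 nats

We have X ~ Geometric(p=0.085) (number of trials until the first success, k ≥ 1).

The Shannon entropy measures the uncertainty or information content of the distribution.

For a Geometric distribution with p=0.085 (number of trials until the first success, k ≥ 1):
H(X) = 3.4213 nats

(In bits, this would be 4.9360 bits.)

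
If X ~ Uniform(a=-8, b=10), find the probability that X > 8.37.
0.090556

We have X ~ Uniform(a=-8, b=10).

P(X > 8.37) = 1 - P(X ≤ 8.37)
                = 1 - F(8.37)
                = 1 - 0.909444
                = 0.090556

So there's approximately a 9.1% chance that X exceeds 8.37.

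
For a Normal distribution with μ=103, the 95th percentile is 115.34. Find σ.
σ = 7.5022

For X ~ Normal(μ, σ), the p-th percentile satisfies x = μ + z_p × σ,
where z_p = Φ⁻¹(p) is the standard normal quantile.

Step 1: z_{0.95} = Φ⁻¹(0.95) = 1.6449

Step 2: Solve for σ:
115.34 = 103 + 1.6449 × σ
σ = (115.34 - 103) / 1.6449
σ = 12.34 / 1.6449
σ = 7.5022

Verification: μ + z × σ = 103 + 1.6449 × 7.5022 = 115.34 ✓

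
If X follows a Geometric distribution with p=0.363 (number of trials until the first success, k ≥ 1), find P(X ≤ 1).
0.363000

We have X ~ Geometric(p=0.363) (number of trials until the first success, k ≥ 1).

The CDF gives us P(X ≤ k).

Using the CDF:
P(X ≤ 1) = 0.363000

This means there's approximately a 36.3% chance that X is at most 1.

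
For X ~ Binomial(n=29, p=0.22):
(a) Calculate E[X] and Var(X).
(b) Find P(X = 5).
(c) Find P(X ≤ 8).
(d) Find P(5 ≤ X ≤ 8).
(a) E[X] = 6.3800, Var(X) = 4.9764
(b) P(X = 5) = 0.157411
(c) P(X ≤ 8) = 0.830544
(d) P(5 ≤ X ≤ 8) = 0.627242

We have X ~ Binomial(n=29, p=0.22).

(a) Moments:
E[X] = 6.3800
Var(X) = 4.9764
σ = √Var(X) = 2.2308

(b) Point probability using PMF:
P(X = 5) = 0.157411

(c) Cumulative probability using CDF:
P(X ≤ 8) = F(8) = 0.830544

(d) Range probability:
P(5 ≤ X ≤ 8) = P(X ≤ 8) - P(X ≤ 4)
                   = F(8) - F(4)
                   = 0.830544 - 0.203303
                   = 0.627242

This means approximately 62.7% of outcomes fall in the interval [5, 8].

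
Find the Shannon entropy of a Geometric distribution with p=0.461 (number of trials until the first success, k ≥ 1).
1.4970 nats

We have X ~ Geometric(p=0.461) (number of trials until the first success, k ≥ 1).

The Shannon entropy measures the uncertainty or information content of the distribution.

For a Geometric distribution with p=0.461 (number of trials until the first success, k ≥ 1):
H(X) = 1.4970 nats

(In bits, this would be 2.1597 bits.)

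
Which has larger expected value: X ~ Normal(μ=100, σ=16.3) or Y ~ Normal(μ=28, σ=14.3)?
X has larger mean (100.0000 > 28.0000)

Compute the expected value for each distribution:

X ~ Normal(μ=100, σ=16.3):
E[X] = 100.0000

Y ~ Normal(μ=28, σ=14.3):
E[Y] = 28.0000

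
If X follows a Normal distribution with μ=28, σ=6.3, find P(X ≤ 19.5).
0.088635

We have X ~ Normal(μ=28, σ=6.3).

The CDF gives us P(X ≤ k).

Using the CDF:
P(X ≤ 19.5) = 0.088635

This means there's approximately a 8.9% chance that X is at most 19.5.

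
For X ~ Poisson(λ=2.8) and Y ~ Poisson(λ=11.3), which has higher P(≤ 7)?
X has higher probability (P(X ≤ 7) = 0.9919 > P(Y ≤ 7) = 0.1249)

Compute P(≤ 7) for each distribution:

X ~ Poisson(λ=2.8):
P(X ≤ 7) = 0.9919

Y ~ Poisson(λ=11.3):
P(Y ≤ 7) = 0.1249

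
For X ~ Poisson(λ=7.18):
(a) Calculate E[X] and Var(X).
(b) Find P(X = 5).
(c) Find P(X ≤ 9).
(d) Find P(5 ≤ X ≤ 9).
(a) E[X] = 7.1800, Var(X) = 7.1800
(b) P(X = 5) = 0.121117
(c) P(X ≤ 9) = 0.811784
(d) P(5 ≤ X ≤ 9) = 0.654589

We have X ~ Poisson(λ=7.18).

(a) Moments:
E[X] = 7.1800
Var(X) = 7.1800
σ = √Var(X) = 2.6796

(b) Point probability using PMF:
P(X = 5) = 0.121117

(c) Cumulative probability using CDF:
P(X ≤ 9) = F(9) = 0.811784

(d) Range probability:
P(5 ≤ X ≤ 9) = P(X ≤ 9) - P(X ≤ 4)
                   = F(9) - F(4)
                   = 0.811784 - 0.157195
                   = 0.654589

This means approximately 65.5% of outcomes fall in the interval [5, 9].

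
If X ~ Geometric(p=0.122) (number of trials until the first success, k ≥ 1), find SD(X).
7.6805

We have X ~ Geometric(p=0.122) (number of trials until the first success, k ≥ 1).

For a Geometric distribution with p=0.122 (number of trials until the first success, k ≥ 1):
σ = √Var(X) = 7.6805

The standard deviation is the square root of the variance.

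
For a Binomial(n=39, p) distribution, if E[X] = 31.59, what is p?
p = 0.81

For a Binomial(n, p) distribution:
E[X] = n × p

Given n = 39 and E[X] = 31.59:
31.59 = 39 × p
p = 31.59 / 39 = 0.81

Verification: Binomial(39, 0.81) has E[X] = 31.59 ✓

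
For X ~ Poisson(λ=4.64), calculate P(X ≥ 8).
0.098564

We have X ~ Poisson(λ=4.64).

For discrete distributions, P(X ≥ 8) = 1 - P(X ≤ 7).

P(X ≤ 7) = 0.901436
P(X ≥ 8) = 1 - 0.901436 = 0.098564

So there's approximately a 9.9% chance that X is at least 8.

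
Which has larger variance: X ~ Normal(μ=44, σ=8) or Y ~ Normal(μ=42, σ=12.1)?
Y has larger variance (146.4100 > 64.0000)

Compute the variance for each distribution:

X ~ Normal(μ=44, σ=8):
Var(X) = 64.0000

Y ~ Normal(μ=42, σ=12.1):
Var(Y) = 146.4100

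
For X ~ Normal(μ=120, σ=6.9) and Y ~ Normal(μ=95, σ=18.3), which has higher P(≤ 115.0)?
Y has higher probability (P(Y ≤ 115.0) = 0.8628 > P(X ≤ 115.0) = 0.2343)

Compute P(≤ 115.0) for each distribution:

X ~ Normal(μ=120, σ=6.9):
P(X ≤ 115.0) = 0.2343

Y ~ Normal(μ=95, σ=18.3):
P(Y ≤ 115.0) = 0.8628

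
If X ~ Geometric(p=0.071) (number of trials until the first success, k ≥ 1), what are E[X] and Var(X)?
E[X] = 14.0845, Var(X) = 184.2888

We have X ~ Geometric(p=0.071) (number of trials until the first success, k ≥ 1).

For a Geometric distribution with p=0.071 (number of trials until the first success, k ≥ 1):

Expected value:
E[X] = 14.0845

Variance:
Var(X) = 184.2888

Standard deviation:
σ = √Var(X) = 13.5753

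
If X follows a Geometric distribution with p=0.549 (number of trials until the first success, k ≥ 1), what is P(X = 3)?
0.111667

We have X ~ Geometric(p=0.549) (number of trials until the first success, k ≥ 1).

For a Geometric distribution, the PMF gives us the probability of each outcome.

Using the PMF formula:
P(X = 3) = 0.111667

Rounded to 4 decimal places: 0.1117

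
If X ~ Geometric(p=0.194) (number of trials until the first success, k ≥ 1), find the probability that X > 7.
0.220976

We have X ~ Geometric(p=0.194) (number of trials until the first success, k ≥ 1).

P(X > 7) = 1 - P(X ≤ 7)
                = 1 - F(7)
                = 1 - 0.779024
                = 0.220976

So there's approximately a 22.1% chance that X exceeds 7.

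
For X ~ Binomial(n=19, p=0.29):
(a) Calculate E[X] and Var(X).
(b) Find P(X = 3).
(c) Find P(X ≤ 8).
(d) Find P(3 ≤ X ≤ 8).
(a) E[X] = 5.5100, Var(X) = 3.9121
(b) P(X = 3) = 0.098549
(c) P(X ≤ 8) = 0.930552
(d) P(3 ≤ X ≤ 8) = 0.874899

We have X ~ Binomial(n=19, p=0.29).

(a) Moments:
E[X] = 5.5100
Var(X) = 3.9121
σ = √Var(X) = 1.9779

(b) Point probability using PMF:
P(X = 3) = 0.098549

(c) Cumulative probability using CDF:
P(X ≤ 8) = F(8) = 0.930552

(d) Range probability:
P(3 ≤ X ≤ 8) = P(X ≤ 8) - P(X ≤ 2)
                   = F(8) - F(2)
                   = 0.930552 - 0.055653
                   = 0.874899

This means approximately 87.5% of outcomes fall in the interval [3, 8].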